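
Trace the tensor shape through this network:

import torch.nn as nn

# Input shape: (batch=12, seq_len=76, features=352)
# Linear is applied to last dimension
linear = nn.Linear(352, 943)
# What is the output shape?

Input shape: (12, 76, 352)
Output shape: (12, 76, 943)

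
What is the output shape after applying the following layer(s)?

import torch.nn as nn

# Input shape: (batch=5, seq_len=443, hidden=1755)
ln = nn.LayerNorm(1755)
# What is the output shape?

Input shape: (5, 443, 1755)
Output shape: (5, 443, 1755)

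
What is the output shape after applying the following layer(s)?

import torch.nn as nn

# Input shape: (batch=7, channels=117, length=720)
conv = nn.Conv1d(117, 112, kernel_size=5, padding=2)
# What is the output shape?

Input shape: (7, 117, 720)
Output shape: (7, 112, 720)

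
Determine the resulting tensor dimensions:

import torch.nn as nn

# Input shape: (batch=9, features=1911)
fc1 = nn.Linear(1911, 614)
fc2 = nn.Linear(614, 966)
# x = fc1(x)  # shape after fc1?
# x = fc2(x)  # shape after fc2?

Input shape: (9, 1911)
  -> after fc1: (9, 614)
Output shape: (9, 966)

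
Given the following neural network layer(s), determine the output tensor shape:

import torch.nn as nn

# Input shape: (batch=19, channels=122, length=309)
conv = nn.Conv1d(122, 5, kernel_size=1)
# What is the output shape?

Input shape: (19, 122, 309)
Output shape: (19, 5, 309)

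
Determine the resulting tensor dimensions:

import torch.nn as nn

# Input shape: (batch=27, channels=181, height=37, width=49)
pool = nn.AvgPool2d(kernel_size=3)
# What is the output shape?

Input shape: (27, 181, 37, 49)
Output shape: (27, 181, 12, 16)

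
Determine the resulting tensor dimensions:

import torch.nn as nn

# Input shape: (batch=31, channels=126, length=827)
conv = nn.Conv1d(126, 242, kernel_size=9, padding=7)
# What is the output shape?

Input shape: (31, 126, 827)
Output shape: (31, 242, 833)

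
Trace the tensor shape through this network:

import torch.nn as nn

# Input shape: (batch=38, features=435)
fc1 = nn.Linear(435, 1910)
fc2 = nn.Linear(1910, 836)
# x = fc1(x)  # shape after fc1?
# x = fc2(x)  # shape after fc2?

Input shape: (38, 435)
  -> after fc1: (38, 1910)
Output shape: (38, 836)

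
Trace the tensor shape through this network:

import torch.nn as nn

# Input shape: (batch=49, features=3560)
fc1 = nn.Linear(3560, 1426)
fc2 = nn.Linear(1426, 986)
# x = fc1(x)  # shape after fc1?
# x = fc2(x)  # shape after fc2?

Input shape: (49, 3560)
  -> after fc1: (49, 1426)
Output shape: (49, 986)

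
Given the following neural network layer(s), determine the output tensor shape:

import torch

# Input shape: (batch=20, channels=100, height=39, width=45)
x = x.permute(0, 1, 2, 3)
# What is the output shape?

Input shape: (20, 100, 39, 45)
Output shape: (20, 100, 39, 45)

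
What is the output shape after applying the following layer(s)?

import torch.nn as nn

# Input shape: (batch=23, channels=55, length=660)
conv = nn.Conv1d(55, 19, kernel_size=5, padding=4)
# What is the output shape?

Input shape: (23, 55, 660)
Output shape: (23, 19, 664)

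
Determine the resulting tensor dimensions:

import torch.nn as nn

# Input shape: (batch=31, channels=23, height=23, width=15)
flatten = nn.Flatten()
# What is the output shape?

Input shape: (31, 23, 23, 15)
Output shape: (31, 7935)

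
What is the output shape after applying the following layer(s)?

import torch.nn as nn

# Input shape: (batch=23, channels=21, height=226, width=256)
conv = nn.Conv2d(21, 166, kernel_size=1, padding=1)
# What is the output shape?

Input shape: (23, 21, 226, 256)
Output shape: (23, 166, 228, 258)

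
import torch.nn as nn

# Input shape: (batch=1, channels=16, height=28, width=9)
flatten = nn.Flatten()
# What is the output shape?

Input shape: (1, 16, 28, 9)
Output shape: (1, 4032)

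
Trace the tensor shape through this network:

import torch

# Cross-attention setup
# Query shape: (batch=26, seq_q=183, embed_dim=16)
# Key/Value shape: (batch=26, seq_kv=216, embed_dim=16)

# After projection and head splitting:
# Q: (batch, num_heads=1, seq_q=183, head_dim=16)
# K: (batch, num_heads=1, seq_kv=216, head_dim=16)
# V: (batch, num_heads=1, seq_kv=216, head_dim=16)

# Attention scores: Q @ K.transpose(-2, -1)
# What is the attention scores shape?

Input shape: (26, 183, 16)
Output shape: (26, 1, 183, 216)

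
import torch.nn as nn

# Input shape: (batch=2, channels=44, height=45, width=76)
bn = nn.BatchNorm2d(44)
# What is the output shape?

Input shape: (2, 44, 45, 76)
Output shape: (2, 44, 45, 76)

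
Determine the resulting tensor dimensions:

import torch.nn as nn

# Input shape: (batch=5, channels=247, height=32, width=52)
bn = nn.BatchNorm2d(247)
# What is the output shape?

Input shape: (5, 247, 32, 52)
Output shape: (5, 247, 32, 52)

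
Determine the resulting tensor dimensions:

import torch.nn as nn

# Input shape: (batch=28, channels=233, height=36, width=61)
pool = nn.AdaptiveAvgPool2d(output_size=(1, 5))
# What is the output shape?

Input shape: (28, 233, 36, 61)
Output shape: (28, 233, 1, 5)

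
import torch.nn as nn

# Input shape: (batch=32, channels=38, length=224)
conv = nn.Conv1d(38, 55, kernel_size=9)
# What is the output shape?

Input shape: (32, 38, 224)
Output shape: (32, 55, 216)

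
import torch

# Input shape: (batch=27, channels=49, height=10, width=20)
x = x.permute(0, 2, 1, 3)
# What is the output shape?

Input shape: (27, 49, 10, 20)
Output shape: (27, 10, 49, 20)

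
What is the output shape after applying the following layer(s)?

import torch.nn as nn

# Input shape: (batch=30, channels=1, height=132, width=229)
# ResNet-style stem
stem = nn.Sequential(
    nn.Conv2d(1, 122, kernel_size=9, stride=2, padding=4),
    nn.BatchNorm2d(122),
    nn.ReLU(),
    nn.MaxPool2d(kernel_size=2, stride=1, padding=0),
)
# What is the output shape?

Input shape: (30, 1, 132, 229)
  -> after Conv2d 9x9 stride=2: (30, 122, 66, 115)
Output shape: (30, 122, 65, 114)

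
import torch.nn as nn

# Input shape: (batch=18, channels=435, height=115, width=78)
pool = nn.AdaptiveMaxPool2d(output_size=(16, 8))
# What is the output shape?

Input shape: (18, 435, 115, 78)
Output shape: (18, 435, 16, 8)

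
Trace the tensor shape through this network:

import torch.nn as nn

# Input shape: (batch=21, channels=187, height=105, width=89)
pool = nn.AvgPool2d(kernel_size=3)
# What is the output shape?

Input shape: (21, 187, 105, 89)
Output shape: (21, 187, 35, 29)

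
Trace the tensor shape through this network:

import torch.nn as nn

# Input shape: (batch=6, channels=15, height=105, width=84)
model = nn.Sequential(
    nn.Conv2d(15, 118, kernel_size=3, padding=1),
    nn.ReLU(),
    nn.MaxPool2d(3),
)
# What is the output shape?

Input shape: (6, 15, 105, 84)
  -> after Conv2d: (6, 118, 105, 84)
  -> after ReLU: (6, 118, 105, 84)
Output shape: (6, 118, 35, 28)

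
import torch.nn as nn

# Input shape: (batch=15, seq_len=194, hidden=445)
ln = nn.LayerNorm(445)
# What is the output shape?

Input shape: (15, 194, 445)
Output shape: (15, 194, 445)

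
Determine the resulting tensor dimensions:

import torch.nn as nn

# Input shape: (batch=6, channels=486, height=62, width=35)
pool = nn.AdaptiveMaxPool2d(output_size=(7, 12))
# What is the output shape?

Input shape: (6, 486, 62, 35)
Output shape: (6, 486, 7, 12)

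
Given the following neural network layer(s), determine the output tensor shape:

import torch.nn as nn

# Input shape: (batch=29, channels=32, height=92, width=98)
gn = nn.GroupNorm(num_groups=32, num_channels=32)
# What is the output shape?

Input shape: (29, 32, 92, 98)
Output shape: (29, 32, 92, 98)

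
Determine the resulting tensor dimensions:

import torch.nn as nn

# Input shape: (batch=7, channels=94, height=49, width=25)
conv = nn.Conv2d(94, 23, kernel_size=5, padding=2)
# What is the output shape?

Input shape: (7, 94, 49, 25)
Output shape: (7, 23, 49, 25)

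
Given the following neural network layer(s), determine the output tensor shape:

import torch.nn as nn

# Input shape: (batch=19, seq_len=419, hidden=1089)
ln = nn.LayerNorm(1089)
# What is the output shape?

Input shape: (19, 419, 1089)
Output shape: (19, 419, 1089)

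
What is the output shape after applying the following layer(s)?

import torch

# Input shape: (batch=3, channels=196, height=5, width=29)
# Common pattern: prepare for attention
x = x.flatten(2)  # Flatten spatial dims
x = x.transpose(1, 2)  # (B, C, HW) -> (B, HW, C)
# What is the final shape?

Input shape: (3, 196, 5, 29)
  -> after flatten(2): (3, 196, 145)
Output shape: (3, 145, 196)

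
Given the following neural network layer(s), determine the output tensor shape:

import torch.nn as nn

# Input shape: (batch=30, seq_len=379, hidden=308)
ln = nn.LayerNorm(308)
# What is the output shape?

Input shape: (30, 379, 308)
Output shape: (30, 379, 308)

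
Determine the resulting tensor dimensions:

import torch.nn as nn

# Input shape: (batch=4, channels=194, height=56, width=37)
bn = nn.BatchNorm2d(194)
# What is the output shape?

Input shape: (4, 194, 56, 37)
Output shape: (4, 194, 56, 37)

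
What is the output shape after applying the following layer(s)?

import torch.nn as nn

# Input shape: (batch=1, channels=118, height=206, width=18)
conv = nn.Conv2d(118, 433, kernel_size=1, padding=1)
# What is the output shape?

Input shape: (1, 118, 206, 18)
Output shape: (1, 433, 208, 20)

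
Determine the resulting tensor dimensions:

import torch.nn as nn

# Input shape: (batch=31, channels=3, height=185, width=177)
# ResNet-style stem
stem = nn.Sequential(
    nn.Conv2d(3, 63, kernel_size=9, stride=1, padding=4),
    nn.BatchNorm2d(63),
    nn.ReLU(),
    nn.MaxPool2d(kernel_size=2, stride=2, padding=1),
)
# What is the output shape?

Input shape: (31, 3, 185, 177)
  -> after Conv2d 9x9 stride=1: (31, 63, 185, 177)
Output shape: (31, 63, 93, 89)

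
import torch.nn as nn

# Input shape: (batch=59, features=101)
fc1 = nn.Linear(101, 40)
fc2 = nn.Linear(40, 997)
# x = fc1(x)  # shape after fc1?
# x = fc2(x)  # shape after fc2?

Input shape: (59, 101)
  -> after fc1: (59, 40)
Output shape: (59, 997)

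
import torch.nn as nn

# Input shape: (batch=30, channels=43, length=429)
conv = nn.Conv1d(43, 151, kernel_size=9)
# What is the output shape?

Input shape: (30, 43, 429)
Output shape: (30, 151, 421)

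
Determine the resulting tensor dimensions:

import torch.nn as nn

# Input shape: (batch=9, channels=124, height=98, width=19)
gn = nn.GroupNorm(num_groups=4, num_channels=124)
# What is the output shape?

Input shape: (9, 124, 98, 19)
Output shape: (9, 124, 98, 19)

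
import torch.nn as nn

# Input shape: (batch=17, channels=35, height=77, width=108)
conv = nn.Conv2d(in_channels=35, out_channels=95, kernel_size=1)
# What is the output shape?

Input shape: (17, 35, 77, 108)
Output shape: (17, 95, 77, 108)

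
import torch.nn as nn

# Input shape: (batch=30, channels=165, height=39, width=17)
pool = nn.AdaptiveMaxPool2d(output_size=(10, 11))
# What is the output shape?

Input shape: (30, 165, 39, 17)
Output shape: (30, 165, 10, 11)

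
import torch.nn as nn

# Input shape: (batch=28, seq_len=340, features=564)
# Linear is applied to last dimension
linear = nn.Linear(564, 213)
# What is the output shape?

Input shape: (28, 340, 564)
Output shape: (28, 340, 213)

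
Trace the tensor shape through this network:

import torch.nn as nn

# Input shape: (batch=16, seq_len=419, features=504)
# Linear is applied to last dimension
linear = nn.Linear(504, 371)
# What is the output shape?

Input shape: (16, 419, 504)
Output shape: (16, 419, 371)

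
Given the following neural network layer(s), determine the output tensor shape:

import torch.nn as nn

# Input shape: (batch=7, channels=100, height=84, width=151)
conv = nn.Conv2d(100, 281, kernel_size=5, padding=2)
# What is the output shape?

Input shape: (7, 100, 84, 151)
Output shape: (7, 281, 84, 151)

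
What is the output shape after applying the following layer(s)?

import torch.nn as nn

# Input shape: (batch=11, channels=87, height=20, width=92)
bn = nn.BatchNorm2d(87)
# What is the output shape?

Input shape: (11, 87, 20, 92)
Output shape: (11, 87, 20, 92)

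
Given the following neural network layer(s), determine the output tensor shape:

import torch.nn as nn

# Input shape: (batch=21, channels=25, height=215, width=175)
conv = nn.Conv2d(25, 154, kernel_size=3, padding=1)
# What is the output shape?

Input shape: (21, 25, 215, 175)
Output shape: (21, 154, 215, 175)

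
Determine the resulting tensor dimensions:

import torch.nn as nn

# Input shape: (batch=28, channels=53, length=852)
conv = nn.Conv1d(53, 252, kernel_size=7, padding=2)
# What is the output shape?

Input shape: (28, 53, 852)
Output shape: (28, 252, 850)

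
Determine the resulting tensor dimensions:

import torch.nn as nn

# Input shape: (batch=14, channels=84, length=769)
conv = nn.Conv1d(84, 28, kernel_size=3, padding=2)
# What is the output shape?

Input shape: (14, 84, 769)
Output shape: (14, 28, 771)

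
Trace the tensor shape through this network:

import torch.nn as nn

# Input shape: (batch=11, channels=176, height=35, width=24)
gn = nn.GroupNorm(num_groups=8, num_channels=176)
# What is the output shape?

Input shape: (11, 176, 35, 24)
Output shape: (11, 176, 35, 24)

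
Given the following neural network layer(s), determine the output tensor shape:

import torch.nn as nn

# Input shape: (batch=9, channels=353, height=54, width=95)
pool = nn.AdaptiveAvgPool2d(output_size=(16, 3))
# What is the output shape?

Input shape: (9, 353, 54, 95)
Output shape: (9, 353, 16, 3)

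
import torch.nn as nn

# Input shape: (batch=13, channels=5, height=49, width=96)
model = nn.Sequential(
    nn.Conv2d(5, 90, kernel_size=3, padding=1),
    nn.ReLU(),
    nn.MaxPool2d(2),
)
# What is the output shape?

Input shape: (13, 5, 49, 96)
  -> after Conv2d: (13, 90, 49, 96)
  -> after ReLU: (13, 90, 49, 96)
Output shape: (13, 90, 24, 48)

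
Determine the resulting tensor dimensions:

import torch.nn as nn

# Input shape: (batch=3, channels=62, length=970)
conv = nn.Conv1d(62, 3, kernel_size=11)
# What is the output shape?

Input shape: (3, 62, 970)
Output shape: (3, 3, 960)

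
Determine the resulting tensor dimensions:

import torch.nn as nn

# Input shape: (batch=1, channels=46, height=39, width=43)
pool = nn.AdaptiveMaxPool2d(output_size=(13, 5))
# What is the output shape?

Input shape: (1, 46, 39, 43)
Output shape: (1, 46, 13, 5)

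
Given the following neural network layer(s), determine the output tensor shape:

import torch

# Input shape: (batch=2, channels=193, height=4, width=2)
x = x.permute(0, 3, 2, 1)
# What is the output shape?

Input shape: (2, 193, 4, 2)
Output shape: (2, 2, 4, 193)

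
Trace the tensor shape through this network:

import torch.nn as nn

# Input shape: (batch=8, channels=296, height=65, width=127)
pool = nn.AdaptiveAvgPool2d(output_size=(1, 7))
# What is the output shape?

Input shape: (8, 296, 65, 127)
Output shape: (8, 296, 1, 7)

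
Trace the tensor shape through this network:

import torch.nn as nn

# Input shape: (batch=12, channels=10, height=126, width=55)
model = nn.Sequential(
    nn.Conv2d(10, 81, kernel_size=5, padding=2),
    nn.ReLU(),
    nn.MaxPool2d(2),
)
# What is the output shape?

Input shape: (12, 10, 126, 55)
  -> after Conv2d: (12, 81, 126, 55)
  -> after ReLU: (12, 81, 126, 55)
Output shape: (12, 81, 63, 27)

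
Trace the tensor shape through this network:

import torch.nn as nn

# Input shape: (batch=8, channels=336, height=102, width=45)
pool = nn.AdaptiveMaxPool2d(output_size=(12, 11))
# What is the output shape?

Input shape: (8, 336, 102, 45)
Output shape: (8, 336, 12, 11)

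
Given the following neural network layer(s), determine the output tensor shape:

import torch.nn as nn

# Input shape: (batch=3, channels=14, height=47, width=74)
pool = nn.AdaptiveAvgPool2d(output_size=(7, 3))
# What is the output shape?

Input shape: (3, 14, 47, 74)
Output shape: (3, 14, 7, 3)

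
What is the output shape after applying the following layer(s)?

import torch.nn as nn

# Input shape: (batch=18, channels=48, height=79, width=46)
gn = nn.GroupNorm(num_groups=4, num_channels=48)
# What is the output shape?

Input shape: (18, 48, 79, 46)
Output shape: (18, 48, 79, 46)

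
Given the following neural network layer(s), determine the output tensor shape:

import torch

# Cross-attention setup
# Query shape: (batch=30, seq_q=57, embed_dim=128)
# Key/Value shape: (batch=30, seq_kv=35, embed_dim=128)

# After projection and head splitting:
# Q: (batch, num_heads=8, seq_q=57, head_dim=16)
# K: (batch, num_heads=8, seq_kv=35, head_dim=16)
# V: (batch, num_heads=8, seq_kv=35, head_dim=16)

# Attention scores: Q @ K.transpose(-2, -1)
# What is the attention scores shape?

Input shape: (30, 57, 128)
Output shape: (30, 8, 57, 35)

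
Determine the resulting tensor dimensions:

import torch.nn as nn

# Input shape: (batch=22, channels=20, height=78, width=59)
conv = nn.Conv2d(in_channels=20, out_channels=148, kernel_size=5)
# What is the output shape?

Input shape: (22, 20, 78, 59)
Output shape: (22, 148, 74, 55)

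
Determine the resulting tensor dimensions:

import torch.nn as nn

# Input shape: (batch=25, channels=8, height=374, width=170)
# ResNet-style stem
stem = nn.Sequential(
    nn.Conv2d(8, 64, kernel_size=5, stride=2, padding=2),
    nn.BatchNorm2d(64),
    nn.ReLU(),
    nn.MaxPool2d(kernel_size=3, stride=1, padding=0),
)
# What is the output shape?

Input shape: (25, 8, 374, 170)
  -> after Conv2d 5x5 stride=2: (25, 64, 187, 85)
Output shape: (25, 64, 185, 83)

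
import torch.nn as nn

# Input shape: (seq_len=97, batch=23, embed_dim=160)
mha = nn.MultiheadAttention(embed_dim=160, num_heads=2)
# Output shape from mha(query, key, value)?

Input shape: (97, 23, 160)
Output shape: (97, 23, 160)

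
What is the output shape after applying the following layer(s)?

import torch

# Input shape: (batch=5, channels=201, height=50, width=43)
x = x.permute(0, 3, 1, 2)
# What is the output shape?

Input shape: (5, 201, 50, 43)
Output shape: (5, 43, 201, 50)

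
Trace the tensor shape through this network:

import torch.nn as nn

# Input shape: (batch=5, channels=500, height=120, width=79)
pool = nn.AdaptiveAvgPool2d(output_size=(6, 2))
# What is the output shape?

Input shape: (5, 500, 120, 79)
Output shape: (5, 500, 6, 2)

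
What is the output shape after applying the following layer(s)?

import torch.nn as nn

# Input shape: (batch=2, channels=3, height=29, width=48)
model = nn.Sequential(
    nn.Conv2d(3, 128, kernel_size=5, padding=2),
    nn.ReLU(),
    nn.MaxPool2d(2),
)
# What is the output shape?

Input shape: (2, 3, 29, 48)
  -> after Conv2d: (2, 128, 29, 48)
  -> after ReLU: (2, 128, 29, 48)
Output shape: (2, 128, 14, 24)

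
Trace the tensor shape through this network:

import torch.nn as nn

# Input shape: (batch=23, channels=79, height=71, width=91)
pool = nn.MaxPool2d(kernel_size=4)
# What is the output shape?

Input shape: (23, 79, 71, 91)
Output shape: (23, 79, 17, 22)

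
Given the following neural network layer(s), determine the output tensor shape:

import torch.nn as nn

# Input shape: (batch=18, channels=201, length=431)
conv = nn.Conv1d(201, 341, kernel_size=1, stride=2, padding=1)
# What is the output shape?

Input shape: (18, 201, 431)
Output shape: (18, 341, 217)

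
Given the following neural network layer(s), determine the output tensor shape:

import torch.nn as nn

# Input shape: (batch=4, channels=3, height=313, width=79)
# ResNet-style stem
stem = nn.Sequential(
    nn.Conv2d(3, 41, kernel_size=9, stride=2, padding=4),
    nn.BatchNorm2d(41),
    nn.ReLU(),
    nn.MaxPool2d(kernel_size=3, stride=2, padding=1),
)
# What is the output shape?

Input shape: (4, 3, 313, 79)
  -> after Conv2d 9x9 stride=2: (4, 41, 157, 40)
Output shape: (4, 41, 79, 20)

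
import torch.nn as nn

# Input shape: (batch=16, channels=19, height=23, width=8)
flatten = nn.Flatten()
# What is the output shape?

Input shape: (16, 19, 23, 8)
Output shape: (16, 3496)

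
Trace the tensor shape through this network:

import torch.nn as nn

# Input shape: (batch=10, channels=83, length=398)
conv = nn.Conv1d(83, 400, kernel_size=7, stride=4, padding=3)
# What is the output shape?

Input shape: (10, 83, 398)
Output shape: (10, 400, 100)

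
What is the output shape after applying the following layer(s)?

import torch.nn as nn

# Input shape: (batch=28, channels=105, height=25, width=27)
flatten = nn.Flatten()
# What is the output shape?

Input shape: (28, 105, 25, 27)
Output shape: (28, 70875)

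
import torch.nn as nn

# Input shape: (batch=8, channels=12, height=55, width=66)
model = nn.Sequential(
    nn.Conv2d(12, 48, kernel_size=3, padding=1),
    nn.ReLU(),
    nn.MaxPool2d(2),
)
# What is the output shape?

Input shape: (8, 12, 55, 66)
  -> after Conv2d: (8, 48, 55, 66)
  -> after ReLU: (8, 48, 55, 66)
Output shape: (8, 48, 27, 33)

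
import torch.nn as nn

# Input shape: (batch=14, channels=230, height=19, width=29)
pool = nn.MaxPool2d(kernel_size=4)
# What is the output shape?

Input shape: (14, 230, 19, 29)
Output shape: (14, 230, 4, 7)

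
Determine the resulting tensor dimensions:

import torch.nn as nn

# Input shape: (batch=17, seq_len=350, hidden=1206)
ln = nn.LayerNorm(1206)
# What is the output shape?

Input shape: (17, 350, 1206)
Output shape: (17, 350, 1206)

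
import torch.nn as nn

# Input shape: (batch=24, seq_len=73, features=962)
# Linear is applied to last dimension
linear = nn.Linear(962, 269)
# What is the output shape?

Input shape: (24, 73, 962)
Output shape: (24, 73, 269)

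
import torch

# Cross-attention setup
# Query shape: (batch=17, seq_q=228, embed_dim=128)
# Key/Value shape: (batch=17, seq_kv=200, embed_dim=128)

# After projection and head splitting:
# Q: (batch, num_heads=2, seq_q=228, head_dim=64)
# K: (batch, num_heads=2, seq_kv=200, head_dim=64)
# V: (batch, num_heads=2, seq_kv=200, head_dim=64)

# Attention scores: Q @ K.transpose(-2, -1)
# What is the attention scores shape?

Input shape: (17, 228, 128)
Output shape: (17, 2, 228, 200)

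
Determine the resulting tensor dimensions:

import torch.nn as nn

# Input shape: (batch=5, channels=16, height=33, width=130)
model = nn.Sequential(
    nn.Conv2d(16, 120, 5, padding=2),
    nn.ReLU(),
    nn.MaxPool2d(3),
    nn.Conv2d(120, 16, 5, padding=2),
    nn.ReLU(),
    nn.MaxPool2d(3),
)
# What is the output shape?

Input shape: (5, 16, 33, 130)
  -> after first Conv2d: (5, 120, 33, 130)
  -> after first MaxPool2d: (5, 120, 11, 43)
  -> after second Conv2d: (5, 16, 11, 43)
Output shape: (5, 16, 3, 14)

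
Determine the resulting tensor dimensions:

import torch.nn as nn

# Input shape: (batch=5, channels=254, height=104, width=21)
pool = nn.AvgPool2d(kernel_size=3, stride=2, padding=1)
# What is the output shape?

Input shape: (5, 254, 104, 21)
Output shape: (5, 254, 52, 11)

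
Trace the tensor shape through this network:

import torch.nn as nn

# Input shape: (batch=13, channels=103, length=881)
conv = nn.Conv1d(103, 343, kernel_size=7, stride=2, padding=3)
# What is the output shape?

Input shape: (13, 103, 881)
Output shape: (13, 343, 441)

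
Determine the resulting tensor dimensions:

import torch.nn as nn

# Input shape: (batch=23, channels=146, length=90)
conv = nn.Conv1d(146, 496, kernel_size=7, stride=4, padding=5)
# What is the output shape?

Input shape: (23, 146, 90)
Output shape: (23, 496, 24)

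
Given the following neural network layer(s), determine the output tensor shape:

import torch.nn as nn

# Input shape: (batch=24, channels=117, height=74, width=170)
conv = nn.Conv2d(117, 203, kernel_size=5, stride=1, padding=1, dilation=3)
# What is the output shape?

Input shape: (24, 117, 74, 170)
Output shape: (24, 203, 64, 160)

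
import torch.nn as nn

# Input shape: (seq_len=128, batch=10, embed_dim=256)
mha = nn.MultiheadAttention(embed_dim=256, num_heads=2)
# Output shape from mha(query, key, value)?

Input shape: (128, 10, 256)
Output shape: (128, 10, 256)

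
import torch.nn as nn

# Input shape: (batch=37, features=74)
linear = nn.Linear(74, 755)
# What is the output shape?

Input shape: (37, 74)
Output shape: (37, 755)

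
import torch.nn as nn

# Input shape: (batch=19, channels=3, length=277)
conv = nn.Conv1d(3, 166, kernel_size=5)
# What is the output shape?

Input shape: (19, 3, 277)
Output shape: (19, 166, 273)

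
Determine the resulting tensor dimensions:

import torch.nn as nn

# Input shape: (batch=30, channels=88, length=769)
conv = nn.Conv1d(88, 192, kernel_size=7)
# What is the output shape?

Input shape: (30, 88, 769)
Output shape: (30, 192, 763)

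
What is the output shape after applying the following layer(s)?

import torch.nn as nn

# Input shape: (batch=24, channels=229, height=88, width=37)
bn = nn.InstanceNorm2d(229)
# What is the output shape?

Input shape: (24, 229, 88, 37)
Output shape: (24, 229, 88, 37)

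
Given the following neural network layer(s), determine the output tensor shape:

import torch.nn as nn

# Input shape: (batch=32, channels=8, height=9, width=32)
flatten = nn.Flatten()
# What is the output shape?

Input shape: (32, 8, 9, 32)
Output shape: (32, 2304)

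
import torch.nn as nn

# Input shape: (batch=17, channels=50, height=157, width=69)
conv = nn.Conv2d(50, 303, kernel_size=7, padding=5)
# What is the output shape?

Input shape: (17, 50, 157, 69)
Output shape: (17, 303, 161, 73)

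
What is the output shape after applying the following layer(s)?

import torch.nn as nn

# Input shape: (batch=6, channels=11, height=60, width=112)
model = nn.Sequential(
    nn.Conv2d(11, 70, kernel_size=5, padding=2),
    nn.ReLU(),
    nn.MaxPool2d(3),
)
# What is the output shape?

Input shape: (6, 11, 60, 112)
  -> after Conv2d: (6, 70, 60, 112)
  -> after ReLU: (6, 70, 60, 112)
Output shape: (6, 70, 20, 37)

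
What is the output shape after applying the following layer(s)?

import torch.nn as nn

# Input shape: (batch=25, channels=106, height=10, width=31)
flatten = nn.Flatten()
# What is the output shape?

Input shape: (25, 106, 10, 31)
Output shape: (25, 32860)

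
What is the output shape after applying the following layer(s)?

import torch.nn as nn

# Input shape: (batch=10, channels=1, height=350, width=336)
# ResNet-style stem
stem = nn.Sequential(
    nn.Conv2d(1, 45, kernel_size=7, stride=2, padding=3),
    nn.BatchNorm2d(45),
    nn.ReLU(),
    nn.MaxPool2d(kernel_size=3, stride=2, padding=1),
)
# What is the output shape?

Input shape: (10, 1, 350, 336)
  -> after Conv2d 7x7 stride=2: (10, 45, 175, 168)
Output shape: (10, 45, 88, 84)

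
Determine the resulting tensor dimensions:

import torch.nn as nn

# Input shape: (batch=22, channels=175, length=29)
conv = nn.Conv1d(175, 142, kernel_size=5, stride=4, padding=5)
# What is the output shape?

Input shape: (22, 175, 29)
Output shape: (22, 142, 9)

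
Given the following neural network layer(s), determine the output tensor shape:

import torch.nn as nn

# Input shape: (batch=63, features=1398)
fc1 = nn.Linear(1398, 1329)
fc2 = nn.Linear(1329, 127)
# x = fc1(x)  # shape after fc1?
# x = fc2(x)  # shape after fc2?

Input shape: (63, 1398)
  -> after fc1: (63, 1329)
Output shape: (63, 127)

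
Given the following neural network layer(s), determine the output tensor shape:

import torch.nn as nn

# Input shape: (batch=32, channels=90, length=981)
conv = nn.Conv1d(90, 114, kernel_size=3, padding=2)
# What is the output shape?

Input shape: (32, 90, 981)
Output shape: (32, 114, 983)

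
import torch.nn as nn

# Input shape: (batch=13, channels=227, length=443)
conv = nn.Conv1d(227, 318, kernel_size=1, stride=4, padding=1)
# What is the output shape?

Input shape: (13, 227, 443)
Output shape: (13, 318, 112)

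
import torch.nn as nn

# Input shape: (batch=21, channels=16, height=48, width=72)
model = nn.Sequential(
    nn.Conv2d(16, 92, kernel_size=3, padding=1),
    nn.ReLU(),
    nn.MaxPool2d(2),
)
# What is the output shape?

Input shape: (21, 16, 48, 72)
  -> after Conv2d: (21, 92, 48, 72)
  -> after ReLU: (21, 92, 48, 72)
Output shape: (21, 92, 24, 36)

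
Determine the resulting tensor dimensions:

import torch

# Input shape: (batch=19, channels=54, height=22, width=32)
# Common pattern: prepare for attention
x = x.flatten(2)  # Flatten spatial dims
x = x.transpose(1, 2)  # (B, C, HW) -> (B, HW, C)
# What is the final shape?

Input shape: (19, 54, 22, 32)
  -> after flatten(2): (19, 54, 704)
Output shape: (19, 704, 54)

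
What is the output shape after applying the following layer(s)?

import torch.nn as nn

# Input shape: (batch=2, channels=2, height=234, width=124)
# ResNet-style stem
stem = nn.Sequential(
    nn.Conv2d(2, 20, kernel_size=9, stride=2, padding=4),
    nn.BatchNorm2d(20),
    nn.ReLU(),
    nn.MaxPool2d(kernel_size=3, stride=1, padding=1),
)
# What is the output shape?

Input shape: (2, 2, 234, 124)
  -> after Conv2d 9x9 stride=2: (2, 20, 117, 62)
Output shape: (2, 20, 117, 62)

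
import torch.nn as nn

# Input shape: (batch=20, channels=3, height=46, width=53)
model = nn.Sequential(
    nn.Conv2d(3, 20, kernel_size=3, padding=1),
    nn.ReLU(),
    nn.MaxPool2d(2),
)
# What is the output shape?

Input shape: (20, 3, 46, 53)
  -> after Conv2d: (20, 20, 46, 53)
  -> after ReLU: (20, 20, 46, 53)
Output shape: (20, 20, 23, 26)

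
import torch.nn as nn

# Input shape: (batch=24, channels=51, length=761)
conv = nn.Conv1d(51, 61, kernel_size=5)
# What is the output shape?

Input shape: (24, 51, 761)
Output shape: (24, 61, 757)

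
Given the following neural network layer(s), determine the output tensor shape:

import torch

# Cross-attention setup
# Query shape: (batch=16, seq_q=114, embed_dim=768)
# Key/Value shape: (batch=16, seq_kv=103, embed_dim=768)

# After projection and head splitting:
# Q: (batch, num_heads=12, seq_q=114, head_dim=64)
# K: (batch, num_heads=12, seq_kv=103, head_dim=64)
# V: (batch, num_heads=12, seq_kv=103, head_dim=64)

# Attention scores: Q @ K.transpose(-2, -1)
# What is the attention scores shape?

Input shape: (16, 114, 768)
Output shape: (16, 12, 114, 103)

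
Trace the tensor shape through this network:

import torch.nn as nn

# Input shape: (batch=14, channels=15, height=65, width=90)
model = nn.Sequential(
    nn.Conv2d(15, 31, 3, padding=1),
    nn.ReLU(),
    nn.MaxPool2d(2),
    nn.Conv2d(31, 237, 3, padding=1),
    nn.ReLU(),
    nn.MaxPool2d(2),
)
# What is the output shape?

Input shape: (14, 15, 65, 90)
  -> after first Conv2d: (14, 31, 65, 90)
  -> after first MaxPool2d: (14, 31, 32, 45)
  -> after second Conv2d: (14, 237, 32, 45)
Output shape: (14, 237, 16, 22)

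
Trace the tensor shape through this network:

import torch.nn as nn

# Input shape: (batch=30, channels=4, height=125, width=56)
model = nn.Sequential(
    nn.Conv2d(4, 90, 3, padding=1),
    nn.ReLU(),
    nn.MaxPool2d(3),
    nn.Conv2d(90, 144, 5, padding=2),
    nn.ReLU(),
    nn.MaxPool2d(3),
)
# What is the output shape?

Input shape: (30, 4, 125, 56)
  -> after first Conv2d: (30, 90, 125, 56)
  -> after first MaxPool2d: (30, 90, 41, 18)
  -> after second Conv2d: (30, 144, 41, 18)
Output shape: (30, 144, 13, 6)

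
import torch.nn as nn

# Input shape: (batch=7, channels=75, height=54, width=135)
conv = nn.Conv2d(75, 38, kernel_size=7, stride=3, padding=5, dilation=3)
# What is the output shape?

Input shape: (7, 75, 54, 135)
Output shape: (7, 38, 16, 43)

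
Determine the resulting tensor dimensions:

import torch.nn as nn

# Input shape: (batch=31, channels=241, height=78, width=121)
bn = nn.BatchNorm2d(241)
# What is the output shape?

Input shape: (31, 241, 78, 121)
Output shape: (31, 241, 78, 121)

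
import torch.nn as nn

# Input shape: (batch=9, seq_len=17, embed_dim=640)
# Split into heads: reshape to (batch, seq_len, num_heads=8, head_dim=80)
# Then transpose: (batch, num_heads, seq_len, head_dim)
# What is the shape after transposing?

Input shape: (9, 17, 640)
  -> after reshape: (9, 17, 8, 80)
Output shape: (9, 8, 17, 80)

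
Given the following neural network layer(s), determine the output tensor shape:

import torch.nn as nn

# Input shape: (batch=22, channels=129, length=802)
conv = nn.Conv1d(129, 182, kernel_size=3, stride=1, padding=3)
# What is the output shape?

Input shape: (22, 129, 802)
Output shape: (22, 182, 806)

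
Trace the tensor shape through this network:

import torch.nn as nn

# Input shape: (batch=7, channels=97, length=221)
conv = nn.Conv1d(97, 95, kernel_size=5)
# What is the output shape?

Input shape: (7, 97, 221)
Output shape: (7, 95, 217)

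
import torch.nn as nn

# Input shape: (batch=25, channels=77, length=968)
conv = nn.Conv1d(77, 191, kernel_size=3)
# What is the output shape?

Input shape: (25, 77, 968)
Output shape: (25, 191, 966)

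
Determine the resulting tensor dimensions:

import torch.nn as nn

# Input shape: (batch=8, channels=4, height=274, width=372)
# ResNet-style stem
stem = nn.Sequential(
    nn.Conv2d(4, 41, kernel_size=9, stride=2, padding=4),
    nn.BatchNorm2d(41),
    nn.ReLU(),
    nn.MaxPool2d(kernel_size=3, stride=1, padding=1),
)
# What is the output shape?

Input shape: (8, 4, 274, 372)
  -> after Conv2d 9x9 stride=2: (8, 41, 137, 186)
Output shape: (8, 41, 137, 186)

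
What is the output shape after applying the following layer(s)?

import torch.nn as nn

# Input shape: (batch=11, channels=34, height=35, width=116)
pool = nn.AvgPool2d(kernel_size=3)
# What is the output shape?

Input shape: (11, 34, 35, 116)
Output shape: (11, 34, 11, 38)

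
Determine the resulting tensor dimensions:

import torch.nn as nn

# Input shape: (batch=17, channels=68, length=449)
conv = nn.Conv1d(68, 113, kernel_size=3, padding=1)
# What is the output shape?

Input shape: (17, 68, 449)
Output shape: (17, 113, 449)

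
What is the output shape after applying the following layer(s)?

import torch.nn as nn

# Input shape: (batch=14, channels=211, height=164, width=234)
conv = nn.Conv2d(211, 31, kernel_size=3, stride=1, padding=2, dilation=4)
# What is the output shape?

Input shape: (14, 211, 164, 234)
Output shape: (14, 31, 160, 230)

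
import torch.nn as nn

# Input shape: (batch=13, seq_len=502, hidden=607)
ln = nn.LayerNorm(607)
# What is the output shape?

Input shape: (13, 502, 607)
Output shape: (13, 502, 607)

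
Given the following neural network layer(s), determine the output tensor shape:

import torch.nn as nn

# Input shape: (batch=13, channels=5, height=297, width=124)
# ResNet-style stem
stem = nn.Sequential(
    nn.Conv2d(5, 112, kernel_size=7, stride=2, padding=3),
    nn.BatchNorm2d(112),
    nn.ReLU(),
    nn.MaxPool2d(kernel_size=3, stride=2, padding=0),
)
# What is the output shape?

Input shape: (13, 5, 297, 124)
  -> after Conv2d 7x7 stride=2: (13, 112, 149, 62)
Output shape: (13, 112, 74, 30)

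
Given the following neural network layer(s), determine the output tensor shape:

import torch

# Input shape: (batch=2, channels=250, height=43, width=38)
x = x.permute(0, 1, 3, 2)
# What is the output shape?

Input shape: (2, 250, 43, 38)
Output shape: (2, 250, 38, 43)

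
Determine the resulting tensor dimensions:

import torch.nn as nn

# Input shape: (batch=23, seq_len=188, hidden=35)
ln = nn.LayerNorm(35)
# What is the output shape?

Input shape: (23, 188, 35)
Output shape: (23, 188, 35)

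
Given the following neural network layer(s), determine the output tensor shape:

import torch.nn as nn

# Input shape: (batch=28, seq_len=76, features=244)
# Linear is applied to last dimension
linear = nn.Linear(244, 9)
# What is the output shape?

Input shape: (28, 76, 244)
Output shape: (28, 76, 9)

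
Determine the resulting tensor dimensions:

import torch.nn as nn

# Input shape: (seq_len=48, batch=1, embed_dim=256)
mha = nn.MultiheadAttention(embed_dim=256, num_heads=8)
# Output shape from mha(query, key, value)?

Input shape: (48, 1, 256)
Output shape: (48, 1, 256)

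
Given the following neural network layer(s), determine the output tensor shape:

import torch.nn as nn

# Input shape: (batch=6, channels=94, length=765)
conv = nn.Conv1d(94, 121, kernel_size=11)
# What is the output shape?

Input shape: (6, 94, 765)
Output shape: (6, 121, 755)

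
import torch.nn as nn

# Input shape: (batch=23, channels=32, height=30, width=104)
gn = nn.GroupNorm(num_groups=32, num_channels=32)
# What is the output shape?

Input shape: (23, 32, 30, 104)
Output shape: (23, 32, 30, 104)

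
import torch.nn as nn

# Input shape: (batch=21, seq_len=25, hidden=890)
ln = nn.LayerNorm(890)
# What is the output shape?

Input shape: (21, 25, 890)
Output shape: (21, 25, 890)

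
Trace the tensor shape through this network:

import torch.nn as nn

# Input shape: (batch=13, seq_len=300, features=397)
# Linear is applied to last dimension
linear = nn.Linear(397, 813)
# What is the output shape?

Input shape: (13, 300, 397)
Output shape: (13, 300, 813)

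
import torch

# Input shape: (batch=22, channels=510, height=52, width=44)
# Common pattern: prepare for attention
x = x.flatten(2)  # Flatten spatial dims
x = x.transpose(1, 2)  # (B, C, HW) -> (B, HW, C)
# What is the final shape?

Input shape: (22, 510, 52, 44)
  -> after flatten(2): (22, 510, 2288)
Output shape: (22, 2288, 510)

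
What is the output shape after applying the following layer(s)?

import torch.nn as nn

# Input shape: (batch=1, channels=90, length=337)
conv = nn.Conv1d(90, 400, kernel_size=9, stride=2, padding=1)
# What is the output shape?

Input shape: (1, 90, 337)
Output shape: (1, 400, 166)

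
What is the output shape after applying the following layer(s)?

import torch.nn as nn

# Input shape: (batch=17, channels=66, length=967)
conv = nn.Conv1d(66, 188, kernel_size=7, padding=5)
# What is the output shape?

Input shape: (17, 66, 967)
Output shape: (17, 188, 971)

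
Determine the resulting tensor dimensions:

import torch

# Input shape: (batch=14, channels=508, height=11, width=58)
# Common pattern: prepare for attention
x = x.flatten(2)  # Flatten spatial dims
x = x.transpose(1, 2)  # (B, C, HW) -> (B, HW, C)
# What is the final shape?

Input shape: (14, 508, 11, 58)
  -> after flatten(2): (14, 508, 638)
Output shape: (14, 638, 508)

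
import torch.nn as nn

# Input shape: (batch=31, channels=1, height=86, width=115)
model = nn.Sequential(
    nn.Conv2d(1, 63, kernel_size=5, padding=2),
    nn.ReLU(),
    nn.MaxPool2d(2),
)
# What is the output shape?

Input shape: (31, 1, 86, 115)
  -> after Conv2d: (31, 63, 86, 115)
  -> after ReLU: (31, 63, 86, 115)
Output shape: (31, 63, 43, 57)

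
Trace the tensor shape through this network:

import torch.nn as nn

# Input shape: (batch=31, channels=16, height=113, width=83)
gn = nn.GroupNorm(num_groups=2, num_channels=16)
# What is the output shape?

Input shape: (31, 16, 113, 83)
Output shape: (31, 16, 113, 83)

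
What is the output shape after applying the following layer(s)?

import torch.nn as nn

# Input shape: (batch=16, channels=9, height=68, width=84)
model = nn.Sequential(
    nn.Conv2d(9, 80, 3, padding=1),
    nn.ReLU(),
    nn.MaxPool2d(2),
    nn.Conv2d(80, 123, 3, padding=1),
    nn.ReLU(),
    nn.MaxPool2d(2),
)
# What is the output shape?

Input shape: (16, 9, 68, 84)
  -> after first Conv2d: (16, 80, 68, 84)
  -> after first MaxPool2d: (16, 80, 34, 42)
  -> after second Conv2d: (16, 123, 34, 42)
Output shape: (16, 123, 17, 21)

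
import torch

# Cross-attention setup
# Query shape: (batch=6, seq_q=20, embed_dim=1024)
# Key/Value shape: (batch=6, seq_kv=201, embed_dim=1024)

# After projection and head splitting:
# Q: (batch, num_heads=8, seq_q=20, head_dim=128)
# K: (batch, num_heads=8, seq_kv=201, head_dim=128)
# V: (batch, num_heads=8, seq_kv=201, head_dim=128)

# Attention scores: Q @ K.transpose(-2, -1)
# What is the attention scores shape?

Input shape: (6, 20, 1024)
Output shape: (6, 8, 20, 201)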